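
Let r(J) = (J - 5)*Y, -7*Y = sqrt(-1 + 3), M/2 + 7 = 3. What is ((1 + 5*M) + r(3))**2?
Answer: 74537/49 - 156*sqrt(2)/7 ≈ 1489.6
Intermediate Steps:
M = -8 (M = -14 + 2*3 = -14 + 6 = -8)
Y = -sqrt(2)/7 (Y = -sqrt(-1 + 3)/7 = -sqrt(2)/7 ≈ -0.20203)
r(J) = -sqrt(2)*(-5 + J)/7 (r(J) = (J - 5)*(-sqrt(2)/7) = (-5 + J)*(-sqrt(2)/7) = -sqrt(2)*(-5 + J)/7)
((1 + 5*M) + r(3))**2 = ((1 + 5*(-8)) + sqrt(2)*(5 - 1*3)/7)**2 = ((1 - 40) + sqrt(2)*(5 - 3)/7)**2 = (-39 + (1/7)*sqrt(2)*2)**2 = (-39 + 2*sqrt(2)/7)**2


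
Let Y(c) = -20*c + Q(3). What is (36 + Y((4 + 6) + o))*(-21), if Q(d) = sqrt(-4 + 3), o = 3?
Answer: 4704 - 21*I ≈ 4704.0 - 21.0*I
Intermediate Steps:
Q(d) = I (Q(d) = sqrt(-1) = I)
Y(c) = I - 20*c (Y(c) = -20*c + I = I - 20*c)
(36 + Y((4 + 6) + o))*(-21) = (36 + (I - 20*((4 + 6) + 3)))*(-21) = (36 + (I - 20*(10 + 3)))*(-21) = (36 + (I - 20*13))*(-21) = (36 + (I - 260))*(-21) = (36 + (-260 + I))*(-21) = (-224 + I)*(-21) = 4704 - 21*I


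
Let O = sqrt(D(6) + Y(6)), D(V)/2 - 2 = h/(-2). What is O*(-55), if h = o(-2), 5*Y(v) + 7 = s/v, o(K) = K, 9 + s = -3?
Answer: -11*sqrt(105) ≈ -112.72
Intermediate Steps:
s = -12 (s = -9 - 3 = -12)
Y(v) = -7/5 - 12/(5*v) (Y(v) = -7/5 + (-12/v)/5 = -7/5 - 12/(5*v))
h = -2
D(V) = 6 (D(V) = 4 + 2*(-2/(-2)) = 4 + 2*(-2*(-1/2)) = 4 + 2*1 = 4 + 2 = 6)
O = sqrt(105)/5 (O = sqrt(6 + (1/5)*(-12 - 7*6)/6) = sqrt(6 + (1/5)*(1/6)*(-12 - 42)) = sqrt(6 + (1/5)*(1/6)*(-54)) = sqrt(6 - 9/5) = sqrt(21/5) = sqrt(105)/5 ≈ 2.0494)
O*(-55) = (sqrt(105)/5)*(-55) = -11*sqrt(105)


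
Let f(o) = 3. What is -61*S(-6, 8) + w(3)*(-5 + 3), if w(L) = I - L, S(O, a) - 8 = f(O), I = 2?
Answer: -669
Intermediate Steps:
S(O, a) = 11 (S(O, a) = 8 + 3 = 11)
w(L) = 2 - L
-61*S(-6, 8) + w(3)*(-5 + 3) = -61*11 + (2 - 1*3)*(-5 + 3) = -671 + (2 - 3)*(-2) = -671 - 1*(-2) = -671 + 2 = -669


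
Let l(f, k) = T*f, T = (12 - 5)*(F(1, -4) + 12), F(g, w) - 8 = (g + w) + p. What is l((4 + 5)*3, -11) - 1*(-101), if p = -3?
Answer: 2747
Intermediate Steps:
F(g, w) = 5 + g + w (F(g, w) = 8 + ((g + w) - 3) = 8 + (-3 + g + w) = 5 + g + w)
T = 98 (T = (12 - 5)*((5 + 1 - 4) + 12) = 7*(2 + 12) = 7*14 = 98)
l(f, k) = 98*f
l((4 + 5)*3, -11) - 1*(-101) = 98*((4 + 5)*3) - 1*(-101) = 98*(9*3) + 101 = 98*27 + 101 = 2646 + 101 = 2747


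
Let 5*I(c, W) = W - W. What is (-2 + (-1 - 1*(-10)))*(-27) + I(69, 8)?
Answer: -189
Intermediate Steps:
I(c, W) = 0 (I(c, W) = (W - W)/5 = (1/5)*0 = 0)
(-2 + (-1 - 1*(-10)))*(-27) + I(69, 8) = (-2 + (-1 - 1*(-10)))*(-27) + 0 = (-2 + (-1 + 10))*(-27) + 0 = (-2 + 9)*(-27) + 0 = 7*(-27) + 0 = -189 + 0 = -189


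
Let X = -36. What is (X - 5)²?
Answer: 1681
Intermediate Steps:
(X - 5)² = (-36 - 5)² = (-41)² = 1681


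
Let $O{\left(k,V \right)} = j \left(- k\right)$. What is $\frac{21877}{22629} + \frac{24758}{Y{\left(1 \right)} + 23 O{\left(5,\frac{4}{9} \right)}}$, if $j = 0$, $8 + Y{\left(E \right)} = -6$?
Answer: $- \frac{279971252}{158403} \approx -1767.5$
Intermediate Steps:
$Y{\left(E \right)} = -14$ ($Y{\left(E \right)} = -8 - 6 = -14$)
$O{\left(k,V \right)} = 0$ ($O{\left(k,V \right)} = 0 \left(- k\right) = 0$)
$\frac{21877}{22629} + \frac{24758}{Y{\left(1 \right)} + 23 O{\left(5,\frac{4}{9} \right)}} = \frac{21877}{22629} + \frac{24758}{-14 + 23 \cdot 0} = 21877 \cdot \frac{1}{22629} + \frac{24758}{-14 + 0} = \frac{21877}{22629} + \frac{24758}{-14} = \frac{21877}{22629} + 24758 \left(- \frac{1}{14}\right) = \frac{21877}{22629} - \frac{12379}{7} = - \frac{279971252}{158403}$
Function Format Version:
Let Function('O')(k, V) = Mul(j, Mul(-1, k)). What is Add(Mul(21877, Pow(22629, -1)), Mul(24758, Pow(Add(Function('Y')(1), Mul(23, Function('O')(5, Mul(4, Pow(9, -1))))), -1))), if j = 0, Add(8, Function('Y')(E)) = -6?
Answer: Rational(-279971252, 158403) ≈ -1767.5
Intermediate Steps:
Function('Y')(E) = -14 (Function('Y')(E) = Add(-8, -6) = -14)
Function('O')(k, V) = 0 (Function('O')(k, V) = Mul(0, Mul(-1, k)) = 0)
Add(Mul(21877, Pow(22629, -1)), Mul(24758, Pow(Add(Function('Y')(1), Mul(23, Function('O')(5, Mul(4, Pow(9, -1))))), -1))) = Add(Mul(21877, Pow(22629, -1)), Mul(24758, Pow(Add(-14, Mul(23, 0)), -1))) = Add(Mul(21877, Rational(1, 22629)), Mul(24758, Pow(Add(-14, 0), -1))) = Add(Rational(21877, 22629), Mul(24758, Pow(-14, -1))) = Add(Rational(21877, 22629), Mul(24758, Rational(-1, 14))) = Add(Rational(21877, 22629), Rational(-12379, 7)) = Rational(-279971252, 158403)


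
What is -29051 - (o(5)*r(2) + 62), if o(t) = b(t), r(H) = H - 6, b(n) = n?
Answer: -29093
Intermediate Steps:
r(H) = -6 + H
o(t) = t
-29051 - (o(5)*r(2) + 62) = -29051 - (5*(-6 + 2) + 62) = -29051 - (5*(-4) + 62) = -29051 - (-20 + 62) = -29051 - 1*42 = -29051 - 42 = -29093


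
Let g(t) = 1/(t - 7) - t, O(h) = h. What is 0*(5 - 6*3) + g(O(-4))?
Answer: 43/11 ≈ 3.9091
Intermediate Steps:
g(t) = 1/(-7 + t) - t
0*(5 - 6*3) + g(O(-4)) = 0*(5 - 6*3) + (1 - 1*(-4)² + 7*(-4))/(-7 - 4) = 0*(5 - 18) + (1 - 1*16 - 28)/(-11) = 0*(-13) - (1 - 16 - 28)/11 = 0 - 1/11*(-43) = 0 + 43/11 = 43/11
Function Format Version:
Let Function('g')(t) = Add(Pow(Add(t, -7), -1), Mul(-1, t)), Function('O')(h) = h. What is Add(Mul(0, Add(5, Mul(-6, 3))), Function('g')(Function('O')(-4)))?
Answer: Rational(43, 11) ≈ 3.9091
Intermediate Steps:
Function('g')(t) = Add(Pow(Add(-7, t), -1), Mul(-1, t))
Add(Mul(0, Add(5, Mul(-6, 3))), Function('g')(Function('O')(-4))) = Add(Mul(0, Add(5, Mul(-6, 3))), Mul(Pow(Add(-7, -4), -1), Add(1, Mul(-1, Pow(-4, 2)), Mul(7, -4)))) = Add(Mul(0, Add(5, -18)), Mul(Pow(-11, -1), Add(1, Mul(-1, 16), -28))) = Add(Mul(0, -13), Mul(Rational(-1, 11), Add(1, -16, -28))) = Add(0, Mul(Rational(-1, 11), -43)) = Add(0, Rational(43, 11)) = Rational(43, 11)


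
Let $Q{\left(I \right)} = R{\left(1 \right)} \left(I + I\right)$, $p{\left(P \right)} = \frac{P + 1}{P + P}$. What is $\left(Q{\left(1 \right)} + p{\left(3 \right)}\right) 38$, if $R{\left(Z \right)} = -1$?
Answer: $- \frac{152}{3} \approx -50.667$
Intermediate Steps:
$p{\left(P \right)} = \frac{1 + P}{2 P}$
$Q{\left(I \right)} = - 2 I$ ($Q{\left(I \right)} = - (I + I) = - 2 I$)
$\left(Q{\left(1 \right)} + p{\left(3 \right)}\right) 38 = \left(\left(-2\right) 1 + \frac{1 + 3}{2 \cdot 3}\right) 38 = \left(-2 + \frac{1}{2} \cdot \frac{1}{3} \cdot 4\right) 38 = \left(-2 + \frac{2}{3}\right) 38 = \left(- \frac{4}{3}\right) 38 = - \frac{152}{3}$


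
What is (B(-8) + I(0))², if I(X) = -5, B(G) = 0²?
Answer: 25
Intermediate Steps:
B(G) = 0
(B(-8) + I(0))² = (0 - 5)² = (-5)² = 25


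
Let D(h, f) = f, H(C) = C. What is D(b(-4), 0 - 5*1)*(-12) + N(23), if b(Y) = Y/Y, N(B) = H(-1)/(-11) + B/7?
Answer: 4880/77 ≈ 63.377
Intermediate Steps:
N(B) = 1/11 + B/7 (N(B) = -1/(-11) + B/7 = -1*(-1/11) + B*(⅐) = 1/11 + B/7)
b(Y) = 1
D(b(-4), 0 - 5*1)*(-12) + N(23) = (0 - 5*1)*(-12) + (1/11 + (⅐)*23) = (0 - 5)*(-12) + (1/11 + 23/7) = -5*(-12) + 260/77 = 60 + 260/77 = 4880/77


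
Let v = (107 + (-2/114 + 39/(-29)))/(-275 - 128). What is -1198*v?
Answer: 209193562/666159 ≈ 314.03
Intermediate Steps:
v = -174619/666159 (v = (107 + (-2*1/114 + 39*(-1/29)))/(-403) = (107 + (-1/57 - 39/29))*(-1/403) = (107 - 2252/1653)*(-1/403) = (174619/1653)*(-1/403) = -174619/666159 ≈ -0.26213)
-1198*v = -1198*(-174619/666159) = 209193562/666159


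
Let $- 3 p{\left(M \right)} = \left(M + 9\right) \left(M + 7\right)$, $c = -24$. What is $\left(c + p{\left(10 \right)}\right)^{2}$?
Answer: $\frac{156025}{9} \approx 17336.0$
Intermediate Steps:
$p{\left(M \right)} = - \frac{\left(7 + M\right) \left(9 + M\right)}{3}$ ($p{\left(M \right)} = - \frac{\left(M + 9\right) \left(M + 7\right)}{3} = - \frac{\left(9 + M\right) \left(7 + M\right)}{3} = - \frac{\left(7 + M\right) \left(9 + M\right)}{3}$)
$\left(c + p{\left(10 \right)}\right)^{2} = \left(-24 - \left(\frac{223}{3} + \frac{100}{3}\right)\right)^{2} = \left(-24 - \frac{323}{3}\right)^{2} = \left(- \frac{395}{3}\right)^{2} = \frac{156025}{9}$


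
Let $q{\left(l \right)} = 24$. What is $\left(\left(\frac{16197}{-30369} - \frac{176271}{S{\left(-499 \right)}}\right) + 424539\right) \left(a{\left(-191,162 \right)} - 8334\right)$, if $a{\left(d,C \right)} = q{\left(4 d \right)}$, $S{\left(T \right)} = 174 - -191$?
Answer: $- \frac{2604089187618294}{738979} \approx -3.5239 \cdot 10^{9}$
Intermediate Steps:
$S{\left(T \right)} = 365$ ($S{\left(T \right)} = 174 + 191 = 365$)
$a{\left(d,C \right)} = 24$
$\left(\left(\frac{16197}{-30369} - \frac{176271}{S{\left(-499 \right)}}\right) + 424539\right) \left(a{\left(-191,162 \right)} - 8334\right) = \left(\left(\frac{16197}{-30369} - \frac{176271}{365}\right) + 424539\right) \left(24 - 8334\right) = \left(\left(16197 \left(- \frac{1}{30369}\right) - \frac{176271}{365}\right) + 424539\right) \left(-8310\right) = \left(\left(- \frac{5399}{10123} - \frac{176271}{365}\right) + 424539\right) \left(-8310\right) = \left(- \frac{1786361968}{3694895} + 424539\right) \left(-8310\right) = \frac{1566840666437}{3694895} \left(-8310\right) = - \frac{2604089187618294}{738979}$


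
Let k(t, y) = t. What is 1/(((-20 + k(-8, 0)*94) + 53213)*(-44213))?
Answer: -1/2318573933 ≈ -4.3130e-10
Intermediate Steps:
1/(((-20 + k(-8, 0)*94) + 53213)*(-44213)) = 1/(((-20 - 8*94) + 53213)*(-44213)) = -1/44213/((-20 - 752) + 53213) = -1/44213/(-772 + 53213) = -1/44213/52441 = (1/52441)*(-1/44213) = -1/2318573933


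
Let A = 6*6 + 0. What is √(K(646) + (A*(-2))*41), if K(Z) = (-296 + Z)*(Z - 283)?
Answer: √124098 ≈ 352.28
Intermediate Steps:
A = 36 (A = 36 + 0 = 36)
K(Z) = (-296 + Z)*(-283 + Z)
√(K(646) + (A*(-2))*41) = √((83768 + 646² - 579*646) + (36*(-2))*41) = √((83768 + 417316 - 374034) - 72*41) = √(127050 - 2952) = √124098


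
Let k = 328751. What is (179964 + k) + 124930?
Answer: 633645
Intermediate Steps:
(179964 + k) + 124930 = (179964 + 328751) + 124930 = 508715 + 124930 = 633645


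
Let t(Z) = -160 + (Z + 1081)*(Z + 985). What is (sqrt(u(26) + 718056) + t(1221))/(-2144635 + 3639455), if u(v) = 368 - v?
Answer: 1269513/373705 + 3*sqrt(79822)/1494820 ≈ 3.3977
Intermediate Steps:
t(Z) = -160 + (985 + Z)*(1081 + Z) (t(Z) = -160 + (1081 + Z)*(985 + Z) = -160 + (985 + Z)*(1081 + Z))
(sqrt(u(26) + 718056) + t(1221))/(-2144635 + 3639455) = (sqrt((368 - 1*26) + 718056) + (1064625 + 1221**2 + 2066*1221))/(-2144635 + 3639455) = (sqrt((368 - 26) + 718056) + (1064625 + 1490841 + 2522586))/1494820 = (sqrt(342 + 718056) + 5078052)*(1/1494820) = (sqrt(718398) + 5078052)*(1/1494820) = (3*sqrt(79822) + 5078052)*(1/1494820) = (5078052 + 3*sqrt(79822))*(1/1494820) = 1269513/373705 + 3*sqrt(79822)/1494820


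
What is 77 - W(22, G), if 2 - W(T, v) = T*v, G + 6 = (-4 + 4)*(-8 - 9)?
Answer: -57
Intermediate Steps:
G = -6 (G = -6 + (-4 + 4)*(-8 - 9) = -6 + 0*(-17) = -6 + 0 = -6)
W(T, v) = 2 - T*v
77 - W(22, G) = 77 - (2 - 1*22*(-6)) = 77 - (2 + 132) = 77 - 1*134 = 77 - 134 = -57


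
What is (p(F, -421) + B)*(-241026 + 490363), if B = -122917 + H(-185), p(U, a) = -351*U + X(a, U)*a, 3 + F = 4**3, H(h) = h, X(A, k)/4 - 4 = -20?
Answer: -29314301753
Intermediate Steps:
X(A, k) = -64 (X(A, k) = 16 + 4*(-20) = 16 - 80 = -64)
F = 61 (F = -3 + 4**3 = -3 + 64 = 61)
p(U, a) = -351*U - 64*a
B = -123102 (B = -122917 - 185 = -123102)
(p(F, -421) + B)*(-241026 + 490363) = ((-351*61 - 64*(-421)) - 123102)*(-241026 + 490363) = ((-21411 + 26944) - 123102)*249337 = (5533 - 123102)*249337 = -117569*249337 = -29314301753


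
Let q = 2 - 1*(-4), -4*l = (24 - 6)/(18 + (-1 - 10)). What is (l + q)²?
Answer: 5625/196 ≈ 28.699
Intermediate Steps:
l = -9/14 (l = -(24 - 6)/(4*(18 + (-1 - 10))) = -9/(2*(18 - 11)) = -9/(2*7) = -¼*18/7 = -9/14 ≈ -0.64286)
q = 6 (q = 2 + 4 = 6)
(l + q)² = (-9/14 + 6)² = (75/14)² = 5625/196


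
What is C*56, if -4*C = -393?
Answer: 5502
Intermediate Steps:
C = 393/4 (C = -¼*(-393) = 393/4 ≈ 98.250)
C*56 = (393/4)*56 = 5502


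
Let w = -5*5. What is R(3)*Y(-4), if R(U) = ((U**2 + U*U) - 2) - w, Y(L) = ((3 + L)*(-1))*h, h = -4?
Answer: -164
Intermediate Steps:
Y(L) = 12 + 4*L (Y(L) = ((3 + L)*(-1))*(-4) = (-3 - L)*(-4) = 12 + 4*L)
w = -25
R(U) = 23 + 2*U**2 (R(U) = ((U**2 + U*U) - 2) - 1*(-25) = ((U**2 + U**2) - 2) + 25 = (2*U**2 - 2) + 25 = (-2 + 2*U**2) + 25 = 23 + 2*U**2)
R(3)*Y(-4) = (23 + 2*3**2)*(12 + 4*(-4)) = (23 + 2*9)*(12 - 16) = (23 + 18)*(-4) = 41*(-4) = -164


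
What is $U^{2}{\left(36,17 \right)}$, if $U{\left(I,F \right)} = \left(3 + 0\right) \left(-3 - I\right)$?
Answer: $13689$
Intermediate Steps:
$U{\left(I,F \right)} = -9 - 3 I$ ($U{\left(I,F \right)} = 3 \left(-3 - I\right) = -9 - 3 I$)
$U^{2}{\left(36,17 \right)} = \left(-9 - 108\right)^{2} = \left(-117\right)^{2} = 13689$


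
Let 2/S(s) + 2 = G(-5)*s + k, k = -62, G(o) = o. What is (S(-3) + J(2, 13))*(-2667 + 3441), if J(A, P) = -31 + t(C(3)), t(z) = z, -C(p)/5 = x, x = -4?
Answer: -418734/49 ≈ -8545.6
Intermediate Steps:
C(p) = 20 (C(p) = -5*(-4) = 20)
J(A, P) = -11 (J(A, P) = -31 + 20 = -11)
S(s) = 2/(-64 - 5*s) (S(s) = 2/(-2 + (-5*s - 62)) = 2/(-2 + (-62 - 5*s)) = 2/(-64 - 5*s))
(S(-3) + J(2, 13))*(-2667 + 3441) = (2/(-64 - 5*(-3)) - 11)*(-2667 + 3441) = (2/(-64 + 15) - 11)*774 = (2/(-49) - 11)*774 = (2*(-1/49) - 11)*774 = (-2/49 - 11)*774 = -541/49*774 = -418734/49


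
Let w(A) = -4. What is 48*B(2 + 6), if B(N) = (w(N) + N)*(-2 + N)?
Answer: 1152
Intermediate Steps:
B(N) = (-4 + N)*(-2 + N)
48*B(2 + 6) = 48*(8 + (2 + 6)² - 6*(2 + 6)) = 48*(8 + 8² - 6*8) = 48*(8 + 64 - 48) = 48*24 = 1152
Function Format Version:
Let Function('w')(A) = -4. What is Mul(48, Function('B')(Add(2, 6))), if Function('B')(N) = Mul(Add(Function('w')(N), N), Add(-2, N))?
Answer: 1152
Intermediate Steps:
Function('B')(N) = Mul(Add(-4, N), Add(-2, N))
Mul(48, Function('B')(Add(2, 6))) = Mul(48, Add(8, Pow(Add(2, 6), 2), Mul(-6, Add(2, 6)))) = Mul(48, Add(8, Pow(8, 2), Mul(-6, 8))) = Mul(48, Add(8, 64, -48)) = Mul(48, 24) = 1152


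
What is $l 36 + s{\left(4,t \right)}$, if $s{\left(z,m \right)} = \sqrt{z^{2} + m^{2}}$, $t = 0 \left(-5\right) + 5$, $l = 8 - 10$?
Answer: $-72 + \sqrt{41} \approx -65.597$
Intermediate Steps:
$l = -2$ ($l = 8 - 10 = -2$)
$t = 5$ ($t = 0 + 5 = 5$)
$s{\left(z,m \right)} = \sqrt{m^{2} + z^{2}}$
$l 36 + s{\left(4,t \right)} = \left(-2\right) 36 + \sqrt{5^{2} + 4^{2}} = -72 + \sqrt{25 + 16} = -72 + \sqrt{41}$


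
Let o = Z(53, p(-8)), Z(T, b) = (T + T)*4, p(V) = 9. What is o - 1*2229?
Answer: -1805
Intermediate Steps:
Z(T, b) = 8*T (Z(T, b) = (2*T)*4 = 8*T)
o = 424 (o = 8*53 = 424)
o - 1*2229 = 424 - 1*2229 = 424 - 2229 = -1805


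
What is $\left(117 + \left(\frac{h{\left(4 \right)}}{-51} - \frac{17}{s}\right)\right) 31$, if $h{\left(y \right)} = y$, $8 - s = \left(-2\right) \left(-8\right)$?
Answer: $\frac{1505701}{408} \approx 3690.4$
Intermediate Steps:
$s = -8$ ($s = 8 - \left(-2\right) \left(-8\right) = 8 - 16 = -8$)
$\left(117 + \left(\frac{h{\left(4 \right)}}{-51} - \frac{17}{s}\right)\right) 31 = \left(117 + \left(\frac{4}{-51} - \frac{17}{-8}\right)\right) 31 = \left(117 + \left(4 \left(- \frac{1}{51}\right) - - \frac{17}{8}\right)\right) 31 = \left(117 + \left(- \frac{4}{51} + \frac{17}{8}\right)\right) 31 = \left(117 + \frac{835}{408}\right) 31 = \frac{48571}{408} \cdot 31 = \frac{1505701}{408}$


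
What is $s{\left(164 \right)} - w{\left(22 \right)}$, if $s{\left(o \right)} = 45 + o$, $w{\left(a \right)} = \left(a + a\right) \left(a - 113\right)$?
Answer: $4213$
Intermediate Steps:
$w{\left(a \right)} = 2 a \left(-113 + a\right)$
$s{\left(164 \right)} - w{\left(22 \right)} = \left(45 + 164\right) - 2 \cdot 22 \left(-113 + 22\right) = 209 - 2 \cdot 22 \left(-91\right) = 209 - -4004 = 209 + 4004 = 4213$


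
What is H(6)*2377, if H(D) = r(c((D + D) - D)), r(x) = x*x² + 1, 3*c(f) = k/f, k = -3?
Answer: 511055/216 ≈ 2366.0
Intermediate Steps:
c(f) = -1/f (c(f) = (-3/f)/3 = -1/f)
r(x) = 1 + x³ (r(x) = x³ + 1 = 1 + x³)
H(D) = 1 - 1/D³ (H(D) = 1 + (-1/((D + D) - D))³ = 1 + (-1/(2*D - D))³ = 1 + (-1/D)³ = 1 - 1/D³)
H(6)*2377 = (1 - 1/6³)*2377 = (1 - 1*1/216)*2377 = (1 - 1/216)*2377 = (215/216)*2377 = 511055/216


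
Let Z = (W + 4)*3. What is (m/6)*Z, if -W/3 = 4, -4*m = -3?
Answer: -3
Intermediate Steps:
m = ¾ (m = -¼*(-3) = ¾ ≈ 0.75000)
W = -12 (W = -3*4 = -12)
Z = -24 (Z = (-12 + 4)*3 = -8*3 = -24)
(m/6)*Z = ((¾)/6)*(-24) = ((⅙)*(¾))*(-24) = (⅛)*(-24) = -3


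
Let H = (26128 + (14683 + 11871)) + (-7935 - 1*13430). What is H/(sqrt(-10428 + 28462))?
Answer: 31317*sqrt(18034)/18034 ≈ 233.20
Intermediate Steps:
H = 31317 (H = (26128 + 26554) + (-7935 - 13430) = 52682 - 21365 = 31317)
H/(sqrt(-10428 + 28462)) = 31317/(sqrt(-10428 + 28462)) = 31317/(sqrt(18034)) = 31317*(sqrt(18034)/18034) = 31317*sqrt(18034)/18034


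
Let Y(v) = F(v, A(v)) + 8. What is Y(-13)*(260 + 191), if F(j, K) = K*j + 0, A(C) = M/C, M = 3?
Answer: 4961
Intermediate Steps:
A(C) = 3/C
F(j, K) = K*j
Y(v) = 11 (Y(v) = (3/v)*v + 8 = 3 + 8 = 11)
Y(-13)*(260 + 191) = 11*(260 + 191) = 11*451 = 4961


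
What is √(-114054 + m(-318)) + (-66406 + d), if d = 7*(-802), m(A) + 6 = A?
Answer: -72020 + I*√114378 ≈ -72020.0 + 338.2*I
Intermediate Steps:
m(A) = -6 + A
d = -5614
√(-114054 + m(-318)) + (-66406 + d) = √(-114054 + (-6 - 318)) + (-66406 - 5614) = √(-114054 - 324) - 72020 = √(-114378) - 72020 = I*√114378 - 72020 = -72020 + I*√114378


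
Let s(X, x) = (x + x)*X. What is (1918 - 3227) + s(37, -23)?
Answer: -3011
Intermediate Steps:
s(X, x) = 2*X*x (s(X, x) = (2*x)*X = 2*X*x)
(1918 - 3227) + s(37, -23) = (1918 - 3227) + 2*37*(-23) = -1309 - 1702 = -3011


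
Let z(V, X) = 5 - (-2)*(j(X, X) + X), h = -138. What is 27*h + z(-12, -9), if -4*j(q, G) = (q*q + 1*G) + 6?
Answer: -3778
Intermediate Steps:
j(q, G) = -3/2 - G/4 - q**2/4 (j(q, G) = -((q*q + 1*G) + 6)/4 = -((q**2 + G) + 6)/4 = -((G + q**2) + 6)/4 = -(6 + G + q**2)/4 = -3/2 - G/4 - q**2/4)
z(V, X) = 2 - X**2/2 + 3*X/2 (z(V, X) = 5 - (-2)*((-3/2 - X/4 - X**2/4) + X) = 5 - (-2)*(-3/2 - X**2/4 + 3*X/4) = 5 - (3 + X**2/2 - 3*X/2) = 5 + (-3 - X**2/2 + 3*X/2) = 2 - X**2/2 + 3*X/2)
27*h + z(-12, -9) = 27*(-138) + (2 - 1/2*(-9)**2 + (3/2)*(-9)) = -3726 + (2 - 1/2*81 - 27/2) = -3726 + (2 - 81/2 - 27/2) = -3726 - 52 = -3778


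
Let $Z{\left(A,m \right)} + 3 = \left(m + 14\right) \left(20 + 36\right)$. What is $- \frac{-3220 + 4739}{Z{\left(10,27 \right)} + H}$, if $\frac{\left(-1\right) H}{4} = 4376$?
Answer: $\frac{217}{2173} \approx 0.099862$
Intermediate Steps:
$H = -17504$ ($H = \left(-4\right) 4376 = -17504$)
$Z{\left(A,m \right)} = 781 + 56 m$ ($Z{\left(A,m \right)} = -3 + \left(m + 14\right) \left(20 + 36\right) = -3 + \left(14 + m\right) 56 = -3 + \left(784 + 56 m\right) = 781 + 56 m$)
$- \frac{-3220 + 4739}{Z{\left(10,27 \right)} + H} = - \frac{-3220 + 4739}{\left(781 + 56 \cdot 27\right) - 17504} = - \frac{1519}{\left(781 + 1512\right) - 17504} = - \frac{1519}{2293 - 17504} = - \frac{1519}{-15211} = - \frac{1519 \left(-1\right)}{15211} = \left(-1\right) \left(- \frac{217}{2173}\right) = \frac{217}{2173}$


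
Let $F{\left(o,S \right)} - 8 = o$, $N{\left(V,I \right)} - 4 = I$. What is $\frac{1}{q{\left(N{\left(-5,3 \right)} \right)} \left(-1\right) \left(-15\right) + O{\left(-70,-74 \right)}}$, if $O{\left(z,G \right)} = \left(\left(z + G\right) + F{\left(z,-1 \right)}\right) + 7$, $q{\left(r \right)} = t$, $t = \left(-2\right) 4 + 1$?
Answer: $- \frac{1}{304} \approx -0.0032895$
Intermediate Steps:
$N{\left(V,I \right)} = 4 + I$
$t = -7$ ($t = -8 + 1 = -7$)
$q{\left(r \right)} = -7$
$F{\left(o,S \right)} = 8 + o$
$O{\left(z,G \right)} = 15 + G + 2 z$ ($O{\left(z,G \right)} = \left(\left(z + G\right) + \left(8 + z\right)\right) + 7 = \left(\left(G + z\right) + \left(8 + z\right)\right) + 7 = \left(8 + G + 2 z\right) + 7 = 15 + G + 2 z$)
$\frac{1}{q{\left(N{\left(-5,3 \right)} \right)} \left(-1\right) \left(-15\right) + O{\left(-70,-74 \right)}} = \frac{1}{\left(-7\right) \left(-1\right) \left(-15\right) + \left(15 - 74 + 2 \left(-70\right)\right)} = \frac{1}{7 \left(-15\right) - 199} = \frac{1}{-105 - 199} = \frac{1}{-304} = - \frac{1}{304}$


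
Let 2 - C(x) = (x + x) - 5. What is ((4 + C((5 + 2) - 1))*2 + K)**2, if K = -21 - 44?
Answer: 4489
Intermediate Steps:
C(x) = 7 - 2*x (C(x) = 2 - ((x + x) - 5) = 2 - (2*x - 5) = 2 - (-5 + 2*x) = 2 + (5 - 2*x) = 7 - 2*x)
K = -65
((4 + C((5 + 2) - 1))*2 + K)**2 = ((4 + (7 - 2*((5 + 2) - 1)))*2 - 65)**2 = ((4 + (7 - 2*(7 - 1)))*2 - 65)**2 = ((4 + (7 - 2*6))*2 - 65)**2 = ((4 + (7 - 12))*2 - 65)**2 = ((4 - 5)*2 - 65)**2 = (-1*2 - 65)**2 = (-2 - 65)**2 = (-67)**2 = 4489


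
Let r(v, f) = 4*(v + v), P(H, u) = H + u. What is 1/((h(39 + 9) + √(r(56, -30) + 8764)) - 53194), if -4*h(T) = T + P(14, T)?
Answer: -212886/11330075401 - 56*√47/11330075401 ≈ -1.8823e-5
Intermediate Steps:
r(v, f) = 8*v (r(v, f) = 4*(2*v) = 8*v)
h(T) = -7/2 - T/2 (h(T) = -(T + (14 + T))/4 = -(14 + 2*T)/4 = -7/2 - T/2)
1/((h(39 + 9) + √(r(56, -30) + 8764)) - 53194) = 1/(((-7/2 - (39 + 9)/2) + √(8*56 + 8764)) - 53194) = 1/(((-7/2 - ½*48) + √(448 + 8764)) - 53194) = 1/(((-7/2 - 24) + √9212) - 53194) = 1/((-55/2 + 14*√47) - 53194) = 1/(-106443/2 + 14*√47)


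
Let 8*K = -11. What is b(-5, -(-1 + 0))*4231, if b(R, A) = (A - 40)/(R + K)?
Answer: 440024/17 ≈ 25884.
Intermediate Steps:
K = -11/8 (K = (⅛)*(-11) = -11/8 ≈ -1.3750)
b(R, A) = (-40 + A)/(-11/8 + R) (b(R, A) = (A - 40)/(R - 11/8) = (-40 + A)/(-11/8 + R))
b(-5, -(-1 + 0))*4231 = (8*(-40 - (-1 + 0))/(-11 + 8*(-5)))*4231 = (8*(-40 - 1*(-1))/(-11 - 40))*4231 = (8*(-40 + 1)/(-51))*4231 = (8*(-1/51)*(-39))*4231 = (104/17)*4231 = 440024/17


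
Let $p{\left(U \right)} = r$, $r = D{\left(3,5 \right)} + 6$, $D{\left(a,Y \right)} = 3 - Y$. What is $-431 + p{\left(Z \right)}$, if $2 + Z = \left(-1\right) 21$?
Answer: $-427$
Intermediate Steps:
$Z = -23$ ($Z = -2 - 21 = -23$)
$r = 4$ ($r = \left(3 - 5\right) + 6 = -2 + 6 = 4$)
$p{\left(U \right)} = 4$
$-431 + p{\left(Z \right)} = -431 + 4 = -427$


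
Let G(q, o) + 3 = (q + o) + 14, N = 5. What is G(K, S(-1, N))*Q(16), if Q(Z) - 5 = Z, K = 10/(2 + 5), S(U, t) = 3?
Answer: 324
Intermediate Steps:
K = 10/7 ≈ 1.4286
Q(Z) = 5 + Z
G(q, o) = 11 + o + q (G(q, o) = -3 + ((q + o) + 14) = -3 + ((o + q) + 14) = -3 + (14 + o + q) = 11 + o + q)
G(K, S(-1, N))*Q(16) = (11 + 3 + 10/7)*(5 + 16) = (108/7)*21 = 324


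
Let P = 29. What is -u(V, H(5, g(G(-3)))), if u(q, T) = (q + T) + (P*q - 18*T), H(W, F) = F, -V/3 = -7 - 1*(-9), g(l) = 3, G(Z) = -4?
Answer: 231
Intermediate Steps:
V = -6 (V = -3*(-7 - 1*(-9)) = -3*(-7 + 9) = -3*2 = -6)
u(q, T) = -17*T + 30*q (u(q, T) = (q + T) + (29*q - 18*T) = (T + q) + (-18*T + 29*q) = -17*T + 30*q)
-u(V, H(5, g(G(-3)))) = -(-17*3 + 30*(-6)) = -(-51 - 180) = -1*(-231) = 231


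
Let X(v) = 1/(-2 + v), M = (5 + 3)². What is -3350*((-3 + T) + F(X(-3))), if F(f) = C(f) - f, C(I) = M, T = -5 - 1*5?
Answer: -171520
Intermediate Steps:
T = -10 (T = -5 - 5 = -10)
M = 64 (M = 8² = 64)
C(I) = 64
F(f) = 64 - f
-3350*((-3 + T) + F(X(-3))) = -3350*((-3 - 10) + (64 - 1/(-2 - 3))) = -3350*(-13 + (64 - 1/(-5))) = -3350*(-13 + (64 - 1*(-⅕))) = -3350*(-13 + (64 + ⅕)) = -3350*(-13 + 321/5) = -3350*256/5 = -171520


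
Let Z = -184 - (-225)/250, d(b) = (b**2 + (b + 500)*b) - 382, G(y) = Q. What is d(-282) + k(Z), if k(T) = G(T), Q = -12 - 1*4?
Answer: 17650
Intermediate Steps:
Q = -16 (Q = -12 - 4 = -16)
G(y) = -16
d(b) = -382 + b**2 + b*(500 + b) (d(b) = (b**2 + (500 + b)*b) - 382 = (b**2 + b*(500 + b)) - 382 = -382 + b**2 + b*(500 + b))
Z = -1831/10 (Z = -184 - (-225)/250 = -184 - 1*(-9/10) = -184 + 9/10 = -1831/10 ≈ -183.10)
k(T) = -16
d(-282) + k(Z) = (-382 + 2*(-282)**2 + 500*(-282)) - 16 = (-382 + 2*79524 - 141000) - 16 = (-382 + 159048 - 141000) - 16 = 17666 - 16 = 17650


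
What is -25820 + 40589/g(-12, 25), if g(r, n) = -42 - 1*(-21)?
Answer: -582809/21 ≈ -27753.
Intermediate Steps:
g(r, n) = -21 (g(r, n) = -42 + 21 = -21)
-25820 + 40589/g(-12, 25) = -25820 + 40589/(-21) = -25820 + 40589*(-1/21) = -25820 - 40589/21 = -582809/21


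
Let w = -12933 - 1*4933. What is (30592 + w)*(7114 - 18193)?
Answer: -140991354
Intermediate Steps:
w = -17866 (w = -12933 - 4933 = -17866)
(30592 + w)*(7114 - 18193) = (30592 - 17866)*(7114 - 18193) = 12726*(-11079) = -140991354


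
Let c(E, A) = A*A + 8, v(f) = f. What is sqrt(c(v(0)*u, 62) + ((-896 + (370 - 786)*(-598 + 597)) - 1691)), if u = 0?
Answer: 41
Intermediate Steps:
c(E, A) = 8 + A**2 (c(E, A) = A**2 + 8 = 8 + A**2)
sqrt(c(v(0)*u, 62) + ((-896 + (370 - 786)*(-598 + 597)) - 1691)) = sqrt((8 + 62**2) + ((-896 + (370 - 786)*(-598 + 597)) - 1691)) = sqrt((8 + 3844) + ((-896 - 416*(-1)) - 1691)) = sqrt(3852 + ((-896 + 416) - 1691)) = sqrt(3852 + (-480 - 1691)) = sqrt(3852 - 2171) = sqrt(1681) = 41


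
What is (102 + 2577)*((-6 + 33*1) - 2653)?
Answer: -7035054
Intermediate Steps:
(102 + 2577)*((-6 + 33*1) - 2653) = 2679*((-6 + 33) - 2653) = 2679*(27 - 2653) = 2679*(-2626) = -7035054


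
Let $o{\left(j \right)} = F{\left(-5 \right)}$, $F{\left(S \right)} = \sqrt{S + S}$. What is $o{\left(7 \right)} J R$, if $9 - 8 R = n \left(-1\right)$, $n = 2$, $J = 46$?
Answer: $\frac{253 i \sqrt{10}}{4} \approx 200.01 i$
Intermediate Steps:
$F{\left(S \right)} = \sqrt{2} \sqrt{S}$ ($F{\left(S \right)} = \sqrt{2 S} = \sqrt{2} \sqrt{S}$)
$R = \frac{11}{8}$ ($R = \frac{9}{8} - \frac{2 \left(-1\right)}{8} = \frac{9}{8} - - \frac{1}{4} = \frac{9}{8} + \frac{1}{4} = \frac{11}{8} \approx 1.375$)
$o{\left(j \right)} = i \sqrt{10}$ ($o{\left(j \right)} = \sqrt{2} \sqrt{-5} = \sqrt{2} i \sqrt{5} = i \sqrt{10}$)
$o{\left(7 \right)} J R = i \sqrt{10} \cdot 46 \cdot \frac{11}{8} = 46 i \sqrt{10} \cdot \frac{11}{8} = \frac{253 i \sqrt{10}}{4}$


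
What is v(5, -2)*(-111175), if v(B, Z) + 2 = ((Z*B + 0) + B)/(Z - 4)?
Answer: 778225/6 ≈ 1.2970e+5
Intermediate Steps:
v(B, Z) = -2 + (B + B*Z)/(-4 + Z) (v(B, Z) = -2 + ((Z*B + 0) + B)/(Z - 4) = -2 + ((B*Z + 0) + B)/(-4 + Z) = -2 + (B*Z + B)/(-4 + Z) = -2 + (B + B*Z)/(-4 + Z))
v(5, -2)*(-111175) = ((8 + 5 - 2*(-2) + 5*(-2))/(-4 - 2))*(-111175) = ((8 + 5 + 4 - 10)/(-6))*(-111175) = -⅙*7*(-111175) = -7/6*(-111175) = 778225/6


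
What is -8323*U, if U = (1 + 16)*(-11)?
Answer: 1556401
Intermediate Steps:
U = -187 (U = 17*(-11) = -187)
-8323*U = -8323*(-187) = 1556401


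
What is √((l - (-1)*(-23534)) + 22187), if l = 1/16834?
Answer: I*√381717633098/16834 ≈ 36.701*I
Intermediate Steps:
l = 1/16834 ≈ 5.9404e-5
√((l - (-1)*(-23534)) + 22187) = √((1/16834 - (-1)*(-23534)) + 22187) = √((1/16834 - 1*23534) + 22187) = √((1/16834 - 23534) + 22187) = √(-396171355/16834 + 22187) = √(-22675397/16834) = I*√381717633098/16834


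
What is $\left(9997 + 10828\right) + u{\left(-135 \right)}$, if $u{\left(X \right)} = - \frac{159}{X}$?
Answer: $\frac{937178}{45} \approx 20826.0$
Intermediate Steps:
$\left(9997 + 10828\right) + u{\left(-135 \right)} = \left(9997 + 10828\right) - \frac{159}{-135} = 20825 - - \frac{53}{45} = 20825 + \frac{53}{45} = \frac{937178}{45}$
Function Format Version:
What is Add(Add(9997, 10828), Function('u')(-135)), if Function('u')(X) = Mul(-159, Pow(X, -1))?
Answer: Rational(937178, 45) ≈ 20826.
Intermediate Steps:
Add(Add(9997, 10828), Function('u')(-135)) = Add(Add(9997, 10828), Mul(-159, Pow(-135, -1))) = Add(20825, Mul(-159, Rational(-1, 135))) = Add(20825, Rational(53, 45)) = Rational(937178, 45)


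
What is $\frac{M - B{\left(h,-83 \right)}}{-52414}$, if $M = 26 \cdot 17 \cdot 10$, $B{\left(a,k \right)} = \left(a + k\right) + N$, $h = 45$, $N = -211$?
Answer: $- \frac{4669}{52414} \approx -0.089079$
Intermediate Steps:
$B{\left(a,k \right)} = -211 + a + k$ ($B{\left(a,k \right)} = \left(a + k\right) - 211 = -211 + a + k$)
$M = 4420$ ($M = 442 \cdot 10 = 4420$)
$\frac{M - B{\left(h,-83 \right)}}{-52414} = \frac{4420 - \left(-211 + 45 - 83\right)}{-52414} = \left(4420 - -249\right) \left(- \frac{1}{52414}\right) = \left(4420 + 249\right) \left(- \frac{1}{52414}\right) = 4669 \left(- \frac{1}{52414}\right) = - \frac{4669}{52414}$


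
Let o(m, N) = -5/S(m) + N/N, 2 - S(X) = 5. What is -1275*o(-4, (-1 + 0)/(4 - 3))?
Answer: -3400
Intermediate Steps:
S(X) = -3 (S(X) = 2 - 1*5 = 2 - 5 = -3)
o(m, N) = 8/3 (o(m, N) = -5/(-3) + N/N = -5*(-⅓) + 1 = 5/3 + 1 = 8/3)
-1275*o(-4, (-1 + 0)/(4 - 3)) = -1275*8/3 = -3400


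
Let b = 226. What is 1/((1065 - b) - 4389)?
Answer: -1/3550 ≈ -0.00028169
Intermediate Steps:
1/((1065 - b) - 4389) = 1/((1065 - 1*226) - 4389) = 1/((1065 - 226) - 4389) = 1/(839 - 4389) = 1/(-3550) = -1/3550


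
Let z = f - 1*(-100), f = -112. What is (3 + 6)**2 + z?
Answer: 69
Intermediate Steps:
z = -12 (z = -112 - 1*(-100) = -112 + 100 = -12)
(3 + 6)**2 + z = (3 + 6)**2 - 12 = 9**2 - 12 = 81 - 12 = 69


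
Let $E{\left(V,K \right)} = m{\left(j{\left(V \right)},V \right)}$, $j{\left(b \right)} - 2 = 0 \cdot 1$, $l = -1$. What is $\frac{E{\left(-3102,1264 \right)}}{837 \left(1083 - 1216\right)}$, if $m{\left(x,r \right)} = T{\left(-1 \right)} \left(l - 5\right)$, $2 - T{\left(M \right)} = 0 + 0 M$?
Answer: $\frac{4}{37107} \approx 0.0001078$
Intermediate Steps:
$j{\left(b \right)} = 2$ ($j{\left(b \right)} = 2 + 0 \cdot 1 = 2 + 0 = 2$)
$T{\left(M \right)} = 2$ ($T{\left(M \right)} = 2 - \left(0 + 0 M\right) = 2 - \left(0 + 0\right) = 2 - 0 = 2 + 0 = 2$)
$m{\left(x,r \right)} = -12$ ($m{\left(x,r \right)} = 2 \left(-1 - 5\right) = 2 \left(-6\right) = -12$)
$E{\left(V,K \right)} = -12$
$\frac{E{\left(-3102,1264 \right)}}{837 \left(1083 - 1216\right)} = - \frac{12}{837 \left(1083 - 1216\right)} = - \frac{12}{837 \left(-133\right)} = - \frac{12}{-111321} = \left(-12\right) \left(- \frac{1}{111321}\right) = \frac{4}{37107}$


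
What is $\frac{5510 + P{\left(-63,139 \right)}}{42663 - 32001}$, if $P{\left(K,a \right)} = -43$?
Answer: $\frac{5467}{10662} \approx 0.51276$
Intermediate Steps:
$\frac{5510 + P{\left(-63,139 \right)}}{42663 - 32001} = \frac{5510 - 43}{42663 - 32001} = \frac{5467}{10662}$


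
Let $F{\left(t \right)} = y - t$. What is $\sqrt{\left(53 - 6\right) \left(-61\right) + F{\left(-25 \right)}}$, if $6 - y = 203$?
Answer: $i \sqrt{3039} \approx 55.127 i$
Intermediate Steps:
$y = -197$ ($y = 6 - 203 = -197$)
$F{\left(t \right)} = -197 - t$
$\sqrt{\left(53 - 6\right) \left(-61\right) + F{\left(-25 \right)}} = \sqrt{\left(53 - 6\right) \left(-61\right) - 172} = \sqrt{47 \left(-61\right) + \left(-197 + 25\right)} = \sqrt{-2867 - 172} = \sqrt{-3039} = i \sqrt{3039}$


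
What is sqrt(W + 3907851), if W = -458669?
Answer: sqrt(3449182) ≈ 1857.2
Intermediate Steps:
sqrt(W + 3907851) = sqrt(-458669 + 3907851) = sqrt(3449182)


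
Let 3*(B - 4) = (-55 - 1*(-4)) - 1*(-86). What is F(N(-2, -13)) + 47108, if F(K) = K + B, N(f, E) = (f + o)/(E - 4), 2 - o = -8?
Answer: 2403283/51 ≈ 47123.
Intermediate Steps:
o = 10 (o = 2 - 1*(-8) = 2 + 8 = 10)
B = 47/3 (B = 4 + ((-55 - 1*(-4)) - 1*(-86))/3 = 4 + ((-55 + 4) + 86)/3 = 4 + (-51 + 86)/3 = 4 + (⅓)*35 = 4 + 35/3 = 47/3 ≈ 15.667)
N(f, E) = (10 + f)/(-4 + E) (N(f, E) = (f + 10)/(E - 4) = (10 + f)/(-4 + E))
F(K) = 47/3 + K (F(K) = K + 47/3 = 47/3 + K)
F(N(-2, -13)) + 47108 = (47/3 + (10 - 2)/(-4 - 13)) + 47108 = (47/3 + 8/(-17)) + 47108 = (47/3 - 1/17*8) + 47108 = (47/3 - 8/17) + 47108 = 775/51 + 47108 = 2403283/51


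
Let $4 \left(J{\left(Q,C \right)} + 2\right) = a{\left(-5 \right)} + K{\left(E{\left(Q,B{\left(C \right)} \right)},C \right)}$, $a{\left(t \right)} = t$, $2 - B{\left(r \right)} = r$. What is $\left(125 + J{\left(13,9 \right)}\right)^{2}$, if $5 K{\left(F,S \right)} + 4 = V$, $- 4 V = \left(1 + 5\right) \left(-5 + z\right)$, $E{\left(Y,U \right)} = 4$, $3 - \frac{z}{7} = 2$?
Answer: $\frac{368449}{25} \approx 14738.0$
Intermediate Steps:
$z = 7$ ($z = 21 - 14 = 7$)
$B{\left(r \right)} = 2 - r$
$V = -3$ ($V = - \frac{\left(1 + 5\right) \left(-5 + 7\right)}{4} = - \frac{6 \cdot 2}{4} = \left(- \frac{1}{4}\right) 12 = -3$)
$K{\left(F,S \right)} = - \frac{7}{5}$ ($K{\left(F,S \right)} = - \frac{4}{5} + \frac{1}{5} \left(-3\right) = - \frac{4}{5} - \frac{3}{5} = - \frac{7}{5}$)
$J{\left(Q,C \right)} = - \frac{18}{5}$ ($J{\left(Q,C \right)} = -2 + \frac{-5 - \frac{7}{5}}{4} = -2 + \frac{1}{4} \left(- \frac{32}{5}\right) = -2 - \frac{8}{5} = - \frac{18}{5}$)
$\left(125 + J{\left(13,9 \right)}\right)^{2} = \left(125 - \frac{18}{5}\right)^{2} = \left(\frac{607}{5}\right)^{2} = \frac{368449}{25}$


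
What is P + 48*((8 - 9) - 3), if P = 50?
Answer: -142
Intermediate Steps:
P + 48*((8 - 9) - 3) = 50 + 48*((8 - 9) - 3) = 50 + 48*(-1 - 3) = 50 + 48*(-4) = 50 - 192 = -142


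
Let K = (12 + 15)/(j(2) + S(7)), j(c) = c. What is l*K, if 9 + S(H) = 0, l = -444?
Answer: 11988/7 ≈ 1712.6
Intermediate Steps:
S(H) = -9 (S(H) = -9 + 0 = -9)
K = -27/7 (K = (12 + 15)/(2 - 9) = 27/(-7) = 27*(-⅐) = -27/7 ≈ -3.8571)
l*K = -444*(-27/7) = 11988/7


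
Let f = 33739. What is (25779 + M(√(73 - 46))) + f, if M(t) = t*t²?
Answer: 59518 + 81*√3 ≈ 59658.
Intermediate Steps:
M(t) = t³
(25779 + M(√(73 - 46))) + f = (25779 + (√(73 - 46))³) + 33739 = (25779 + (√27)³) + 33739 = (25779 + (3*√3)³) + 33739 = (25779 + 81*√3) + 33739 = 59518 + 81*√3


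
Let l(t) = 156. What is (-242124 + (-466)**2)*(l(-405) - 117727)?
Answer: 2935512728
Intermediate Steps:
(-242124 + (-466)**2)*(l(-405) - 117727) = (-242124 + (-466)**2)*(156 - 117727) = (-242124 + 217156)*(-117571) = -24968*(-117571) = 2935512728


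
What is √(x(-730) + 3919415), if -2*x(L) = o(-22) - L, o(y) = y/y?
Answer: √15676198/2 ≈ 1979.7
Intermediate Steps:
o(y) = 1
x(L) = -½ + L/2 (x(L) = -(1 - L)/2 = -½ + L/2)
√(x(-730) + 3919415) = √((-½ + (½)*(-730)) + 3919415) = √((-½ - 365) + 3919415) = √(-731/2 + 3919415) = √(7838099/2) = √15676198/2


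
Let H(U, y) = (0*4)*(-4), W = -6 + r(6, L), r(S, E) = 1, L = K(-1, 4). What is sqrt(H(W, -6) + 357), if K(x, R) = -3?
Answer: sqrt(357) ≈ 18.894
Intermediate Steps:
L = -3
W = -5 (W = -6 + 1 = -5)
H(U, y) = 0 (H(U, y) = 0*(-4) = 0)
sqrt(H(W, -6) + 357) = sqrt(0 + 357) = sqrt(357)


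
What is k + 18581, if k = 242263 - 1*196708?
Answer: 64136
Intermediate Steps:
k = 45555 (k = 242263 - 196708 = 45555)
k + 18581 = 45555 + 18581 = 64136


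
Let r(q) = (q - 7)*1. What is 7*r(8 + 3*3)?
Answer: 70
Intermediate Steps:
r(q) = -7 + q (r(q) = (-7 + q)*1 = -7 + q)
7*r(8 + 3*3) = 7*(-7 + (8 + 3*3)) = 7*(-7 + (8 + 9)) = 7*(-7 + 17) = 7*10 = 70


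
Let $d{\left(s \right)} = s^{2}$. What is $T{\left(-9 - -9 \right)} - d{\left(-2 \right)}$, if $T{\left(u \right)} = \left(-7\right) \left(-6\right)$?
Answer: $38$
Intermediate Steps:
$T{\left(u \right)} = 42$
$T{\left(-9 - -9 \right)} - d{\left(-2 \right)} = 42 - \left(-2\right)^{2} = 42 - 4 = 38$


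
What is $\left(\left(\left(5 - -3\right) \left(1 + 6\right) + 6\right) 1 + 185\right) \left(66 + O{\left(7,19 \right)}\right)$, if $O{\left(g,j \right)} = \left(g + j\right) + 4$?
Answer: $23712$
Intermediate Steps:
$O{\left(g,j \right)} = 4 + g + j$
$\left(\left(\left(5 - -3\right) \left(1 + 6\right) + 6\right) 1 + 185\right) \left(66 + O{\left(7,19 \right)}\right) = \left(\left(\left(5 - -3\right) \left(1 + 6\right) + 6\right) 1 + 185\right) \left(66 + \left(4 + 7 + 19\right)\right) = \left(\left(\left(5 + 3\right) 7 + 6\right) 1 + 185\right) \left(66 + 30\right) = \left(\left(8 \cdot 7 + 6\right) 1 + 185\right) 96 = \left(\left(56 + 6\right) 1 + 185\right) 96 = \left(62 \cdot 1 + 185\right) 96 = \left(62 + 185\right) 96 = 247 \cdot 96 = 23712$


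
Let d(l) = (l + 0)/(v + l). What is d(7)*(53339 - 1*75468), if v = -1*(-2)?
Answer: -154903/9 ≈ -17211.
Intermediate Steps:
v = 2
d(l) = l/(2 + l) (d(l) = (l + 0)/(2 + l) = l/(2 + l))
d(7)*(53339 - 1*75468) = (7/(2 + 7))*(53339 - 1*75468) = (7/9)*(53339 - 75468) = (7*(⅑))*(-22129) = (7/9)*(-22129) = -154903/9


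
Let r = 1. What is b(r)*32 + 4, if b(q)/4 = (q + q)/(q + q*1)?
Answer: 132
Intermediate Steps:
b(q) = 4 (b(q) = 4*((q + q)/(q + q*1)) = 4*((2*q)/(q + q)) = 4*((2*q)/((2*q))) = 4*((2*q)*(1/(2*q))) = 4*1 = 4)
b(r)*32 + 4 = 4*32 + 4 = 128 + 4 = 132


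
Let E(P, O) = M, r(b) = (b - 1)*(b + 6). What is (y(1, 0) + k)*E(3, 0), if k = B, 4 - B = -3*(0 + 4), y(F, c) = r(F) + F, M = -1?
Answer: -17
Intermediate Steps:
r(b) = (-1 + b)*(6 + b)
E(P, O) = -1
y(F, c) = -6 + F² + 6*F (y(F, c) = (-6 + F² + 5*F) + F = -6 + F² + 6*F)
B = 16 (B = 4 - (-3)*(0 + 4) = 4 - (-3)*4 = 4 - 1*(-12) = 4 + 12 = 16)
k = 16
(y(1, 0) + k)*E(3, 0) = ((-6 + 1² + 6*1) + 16)*(-1) = ((-6 + 1 + 6) + 16)*(-1) = (1 + 16)*(-1) = 17*(-1) = -17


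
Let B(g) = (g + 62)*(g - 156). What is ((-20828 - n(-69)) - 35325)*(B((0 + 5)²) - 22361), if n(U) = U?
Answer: 1893283672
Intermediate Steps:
B(g) = (-156 + g)*(62 + g) (B(g) = (62 + g)*(-156 + g) = (-156 + g)*(62 + g))
((-20828 - n(-69)) - 35325)*(B((0 + 5)²) - 22361) = ((-20828 - 1*(-69)) - 35325)*((-9672 + ((0 + 5)²)² - 94*(0 + 5)²) - 22361) = ((-20828 + 69) - 35325)*((-9672 + (5²)² - 94*5²) - 22361) = (-20759 - 35325)*((-9672 + 25² - 94*25) - 22361) = -56084*((-9672 + 625 - 2350) - 22361) = -56084*(-11397 - 22361) = -56084*(-33758) = 1893283672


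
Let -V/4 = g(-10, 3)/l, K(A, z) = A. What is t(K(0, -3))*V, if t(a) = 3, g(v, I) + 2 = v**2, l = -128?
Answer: 147/16 ≈ 9.1875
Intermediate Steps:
g(v, I) = -2 + v**2
V = 49/16 (V = -4*(-2 + (-10)**2)/(-128) = -4*(-2 + 100)*(-1)/128 = -392*(-1)/128 = -4*(-49/64) = 49/16 ≈ 3.0625)
t(K(0, -3))*V = 3*(49/16) = 147/16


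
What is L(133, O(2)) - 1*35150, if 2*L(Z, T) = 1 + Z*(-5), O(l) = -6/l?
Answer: -35482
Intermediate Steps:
L(Z, T) = ½ - 5*Z/2 (L(Z, T) = (1 + Z*(-5))/2 = (1 - 5*Z)/2 = ½ - 5*Z/2)
L(133, O(2)) - 1*35150 = (½ - 5/2*133) - 1*35150 = (½ - 665/2) - 35150 = -332 - 35150 = -35482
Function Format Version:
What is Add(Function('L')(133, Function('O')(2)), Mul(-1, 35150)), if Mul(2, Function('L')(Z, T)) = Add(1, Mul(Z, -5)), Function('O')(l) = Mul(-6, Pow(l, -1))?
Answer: -35482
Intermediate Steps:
Function('L')(Z, T) = Add(Rational(1, 2), Mul(Rational(-5, 2), Z)) (Function('L')(Z, T) = Mul(Rational(1, 2), Add(1, Mul(Z, -5))) = Mul(Rational(1, 2), Add(1, Mul(-5, Z))) = Add(Rational(1, 2), Mul(Rational(-5, 2), Z)))
Add(Function('L')(133, Function('O')(2)), Mul(-1, 35150)) = Add(Add(Rational(1, 2), Mul(Rational(-5, 2), 133)), Mul(-1, 35150)) = Add(Add(Rational(1, 2), Rational(-665, 2)), -35150) = Add(-332, -35150) = -35482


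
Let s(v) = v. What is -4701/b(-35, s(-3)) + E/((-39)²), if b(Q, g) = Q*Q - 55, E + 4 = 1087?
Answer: -5587/1690 ≈ -3.3059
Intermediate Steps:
E = 1083 (E = -4 + 1087 = 1083)
b(Q, g) = -55 + Q² (b(Q, g) = Q² - 55 = -55 + Q²)
-4701/b(-35, s(-3)) + E/((-39)²) = -4701/(-55 + (-35)²) + 1083/((-39)²) = -4701/(-55 + 1225) + 1083/1521 = -4701/1170 + 1083*(1/1521) = -4701*1/1170 + 361/507 = -1567/390 + 361/507 = -5587/1690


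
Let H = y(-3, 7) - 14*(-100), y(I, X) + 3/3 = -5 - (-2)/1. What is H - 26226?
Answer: -24830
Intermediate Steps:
y(I, X) = -4 (y(I, X) = -1 + (-5 - (-2)/1) = -1 + (-5 - (-2)) = -1 + (-5 - 1*(-2)) = -1 + (-5 + 2) = -1 - 3 = -4)
H = 1396 (H = -4 - 14*(-100) = -4 + 1400 = 1396)
H - 26226 = 1396 - 26226 = -24830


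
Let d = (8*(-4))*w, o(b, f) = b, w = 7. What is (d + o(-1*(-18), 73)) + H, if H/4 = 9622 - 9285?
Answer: 1142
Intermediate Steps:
H = 1348 (H = 4*(9622 - 9285) = 4*337 = 1348)
d = -224 (d = (8*(-4))*7 = -32*7 = -224)
(d + o(-1*(-18), 73)) + H = (-224 - 1*(-18)) + 1348 = (-224 + 18) + 1348 = -206 + 1348 = 1142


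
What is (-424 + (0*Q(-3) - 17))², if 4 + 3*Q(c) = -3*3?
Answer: 194481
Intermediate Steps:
Q(c) = -13/3 (Q(c) = -4/3 + (-3*3)/3 = -4/3 + (⅓)*(-9) = -4/3 - 3 = -13/3)
(-424 + (0*Q(-3) - 17))² = (-424 + (0*(-13/3) - 17))² = (-424 + (0 - 17))² = (-424 - 17)² = (-441)² = 194481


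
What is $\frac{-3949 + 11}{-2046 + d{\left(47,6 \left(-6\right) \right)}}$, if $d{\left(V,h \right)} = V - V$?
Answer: $\frac{179}{93} \approx 1.9247$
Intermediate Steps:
$d{\left(V,h \right)} = 0$
$\frac{-3949 + 11}{-2046 + d{\left(47,6 \left(-6\right) \right)}} = \frac{-3949 + 11}{-2046 + 0} = - \frac{3938}{-2046} = \left(-3938\right) \left(- \frac{1}{2046}\right) = \frac{179}{93}$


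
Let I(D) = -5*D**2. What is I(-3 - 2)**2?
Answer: 15625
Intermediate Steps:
I(-3 - 2)**2 = (-5*(-3 - 2)**2)**2 = (-5*(-5)**2)**2 = (-5*25)**2 = (-125)**2 = 15625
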